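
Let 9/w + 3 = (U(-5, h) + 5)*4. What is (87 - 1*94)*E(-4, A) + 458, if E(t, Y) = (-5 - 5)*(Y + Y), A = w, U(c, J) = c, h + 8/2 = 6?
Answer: 38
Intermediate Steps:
h = 2 (h = -4 + 6 = 2)
w = -3 (w = 9/(-3 + (-5 + 5)*4) = 9/(-3 + 0*4) = 9/(-3 + 0) = 9/(-3) = 9*(-⅓) = -3)
A = -3
E(t, Y) = -20*Y
(87 - 1*94)*E(-4, A) + 458 = (87 - 1*94)*(-20*(-3)) + 458 = (87 - 94)*60 + 458 = -7*60 + 458 = -420 + 458 = 38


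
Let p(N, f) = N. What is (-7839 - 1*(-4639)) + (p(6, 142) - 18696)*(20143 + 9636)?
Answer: -556572710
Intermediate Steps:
(-7839 - 1*(-4639)) + (p(6, 142) - 18696)*(20143 + 9636) = (-7839 - 1*(-4639)) + (6 - 18696)*(20143 + 9636) = (-7839 + 4639) - 18690*29779 = -3200 - 556569510 = -556572710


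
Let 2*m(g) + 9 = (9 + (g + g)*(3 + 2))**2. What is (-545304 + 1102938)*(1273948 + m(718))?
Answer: 15120136613736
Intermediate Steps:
m(g) = -9/2 + (9 + 10*g)**2/2 (m(g) = -9/2 + (9 + (g + g)*(3 + 2))**2/2 = -9/2 + (9 + (2*g)*5)**2/2 = -9/2 + (9 + 10*g)**2/2)
(-545304 + 1102938)*(1273948 + m(718)) = (-545304 + 1102938)*(1273948 + (-9/2 + (9 + 10*718)**2/2)) = 557634*(1273948 + (-9/2 + (9 + 7180)**2/2)) = 557634*(1273948 + (-9/2 + (1/2)*7189**2)) = 557634*(1273948 + (-9/2 + (1/2)*51681721)) = 557634*(1273948 + (-9/2 + 51681721/2)) = 557634*(1273948 + 25840856) = 557634*27114804 = 15120136613736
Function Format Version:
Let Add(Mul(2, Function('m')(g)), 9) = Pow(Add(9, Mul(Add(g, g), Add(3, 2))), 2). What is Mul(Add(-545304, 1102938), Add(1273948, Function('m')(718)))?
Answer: 15120136613736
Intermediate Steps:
Function('m')(g) = Add(Rational(-9, 2), Mul(Rational(1, 2), Pow(Add(9, Mul(10, g)), 2))) (Function('m')(g) = Add(Rational(-9, 2), Mul(Rational(1, 2), Pow(Add(9, Mul(Add(g, g), Add(3, 2))), 2))) = Add(Rational(-9, 2), Mul(Rational(1, 2), Pow(Add(9, Mul(Mul(2, g), 5)), 2))) = Add(Rational(-9, 2), Mul(Rational(1, 2), Pow(Add(9, Mul(10, g)), 2))))
Mul(Add(-545304, 1102938), Add(1273948, Function('m')(718))) = Mul(Add(-545304, 1102938), Add(1273948, Add(Rational(-9, 2), Mul(Rational(1, 2), Pow(Add(9, Mul(10, 718)), 2))))) = Mul(557634, Add(1273948, Add(Rational(-9, 2), Mul(Rational(1, 2), Pow(Add(9, 7180), 2))))) = Mul(557634, Add(1273948, Add(Rational(-9, 2), Mul(Rational(1, 2), Pow(7189, 2))))) = Mul(557634, Add(1273948, Add(Rational(-9, 2), Mul(Rational(1, 2), 51681721)))) = Mul(557634, Add(1273948, Add(Rational(-9, 2), Rational(51681721, 2)))) = Mul(557634, Add(1273948, 25840856)) = Mul(557634, 27114804) = 15120136613736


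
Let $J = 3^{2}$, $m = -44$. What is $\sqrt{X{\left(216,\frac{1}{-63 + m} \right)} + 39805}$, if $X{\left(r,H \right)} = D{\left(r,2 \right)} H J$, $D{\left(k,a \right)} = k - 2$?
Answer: $\sqrt{39787} \approx 199.47$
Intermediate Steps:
$D{\left(k,a \right)} = -2 + k$
$J = 9$
$X{\left(r,H \right)} = 9 H \left(-2 + r\right)$ ($X{\left(r,H \right)} = \left(-2 + r\right) H 9 = H \left(-2 + r\right) 9 = 9 H \left(-2 + r\right)$)
$\sqrt{X{\left(216,\frac{1}{-63 + m} \right)} + 39805} = \sqrt{\frac{9 \left(-2 + 216\right)}{-63 - 44} + 39805} = \sqrt{9 \frac{1}{-107} \cdot 214 + 39805} = \sqrt{9 \left(- \frac{1}{107}\right) 214 + 39805} = \sqrt{-18 + 39805} = \sqrt{39787}$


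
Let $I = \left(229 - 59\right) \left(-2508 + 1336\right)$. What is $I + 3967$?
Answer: $-195273$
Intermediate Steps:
$I = -199240$ ($I = 170 \left(-1172\right) = -199240$)
$I + 3967 = -199240 + 3967 = -195273$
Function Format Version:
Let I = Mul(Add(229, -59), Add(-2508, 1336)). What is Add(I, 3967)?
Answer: -195273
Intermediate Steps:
I = -199240 (I = Mul(170, -1172) = -199240)
Add(I, 3967) = Add(-199240, 3967) = -195273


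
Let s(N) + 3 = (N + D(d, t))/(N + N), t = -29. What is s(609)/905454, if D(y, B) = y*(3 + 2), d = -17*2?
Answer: -3215/1102842972 ≈ -2.9152e-6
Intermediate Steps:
d = -34
D(y, B) = 5*y (D(y, B) = y*5 = 5*y)
s(N) = -3 + (-170 + N)/(2*N) (s(N) = -3 + (N + 5*(-34))/(N + N) = -3 + (N - 170)/((2*N)) = -3 + (-170 + N)*(1/(2*N)) = -3 + (-170 + N)/(2*N))
s(609)/905454 = (-5/2 - 85/609)/905454 = (-5/2 - 85*1/609)*(1/905454) = (-5/2 - 85/609)*(1/905454) = -3215/1218*1/905454 = -3215/1102842972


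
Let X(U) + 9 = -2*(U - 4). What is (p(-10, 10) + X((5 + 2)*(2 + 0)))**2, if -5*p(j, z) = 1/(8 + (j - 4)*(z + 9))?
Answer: 1399433281/1664100 ≈ 840.96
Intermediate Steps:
X(U) = -1 - 2*U (X(U) = -9 - 2*(U - 4) = -9 - 2*(-4 + U) = -9 + (8 - 2*U) = -1 - 2*U)
p(j, z) = -1/(5*(8 + (-4 + j)*(9 + z))) (p(j, z) = -1/(5*(8 + (j - 4)*(z + 9))) = -1/(5*(8 + (-4 + j)*(9 + z))))
(p(-10, 10) + X((5 + 2)*(2 + 0)))**2 = (-1/(-140 - 20*10 + 45*(-10) + 5*(-10)*10) + (-1 - 2*(5 + 2)*(2 + 0)))**2 = (-1/(-140 - 200 - 450 - 500) + (-1 - 14*2))**2 = (-1/(-1290) + (-1 - 2*14))**2 = (-1*(-1/1290) + (-1 - 28))**2 = (1/1290 - 29)**2 = (-37409/1290)**2 = 1399433281/1664100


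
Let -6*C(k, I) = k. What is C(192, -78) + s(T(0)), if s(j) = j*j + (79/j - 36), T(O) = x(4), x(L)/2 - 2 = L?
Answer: 991/12 ≈ 82.583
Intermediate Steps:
x(L) = 4 + 2*L
C(k, I) = -k/6
T(O) = 12 (T(O) = 4 + 2*4 = 4 + 8 = 12)
s(j) = -36 + j² + 79/j (s(j) = j² + (-36 + 79/j) = -36 + j² + 79/j)
C(192, -78) + s(T(0)) = -⅙*192 + (-36 + 12² + 79/12) = -32 + (-36 + 144 + 79*(1/12)) = -32 + (-36 + 144 + 79/12) = -32 + 1375/12 = 991/12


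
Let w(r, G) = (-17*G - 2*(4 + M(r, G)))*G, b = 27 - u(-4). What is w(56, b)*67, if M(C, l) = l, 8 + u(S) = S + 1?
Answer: -1858580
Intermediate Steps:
u(S) = -7 + S (u(S) = -8 + (S + 1) = -8 + (1 + S) = -7 + S)
b = 38 (b = 27 - (-7 - 4) = 27 - 1*(-11) = 27 + 11 = 38)
w(r, G) = G*(-8 - 19*G) (w(r, G) = (-17*G - 2*(4 + G))*G = (-17*G + (-8 - 2*G))*G = (-8 - 19*G)*G = G*(-8 - 19*G))
w(56, b)*67 = -1*38*(8 + 19*38)*67 = -1*38*(8 + 722)*67 = -1*38*730*67 = -27740*67 = -1858580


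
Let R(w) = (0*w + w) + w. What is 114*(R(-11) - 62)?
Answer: -9576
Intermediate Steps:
R(w) = 2*w (R(w) = (0 + w) + w = w + w = 2*w)
114*(R(-11) - 62) = 114*(2*(-11) - 62) = 114*(-22 - 62) = 114*(-84) = -9576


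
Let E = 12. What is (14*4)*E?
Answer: 672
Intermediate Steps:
(14*4)*E = (14*4)*12 = 56*12 = 672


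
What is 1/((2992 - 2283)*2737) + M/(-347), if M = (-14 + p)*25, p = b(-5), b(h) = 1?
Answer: 630673572/673364951 ≈ 0.93660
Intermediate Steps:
p = 1
M = -325 (M = (-14 + 1)*25 = -13*25 = -325)
1/((2992 - 2283)*2737) + M/(-347) = 1/((2992 - 2283)*2737) - 325/(-347) = (1/2737)/709 - 325*(-1/347) = (1/709)*(1/2737) + 325/347 = 1/1940533 + 325/347 = 630673572/673364951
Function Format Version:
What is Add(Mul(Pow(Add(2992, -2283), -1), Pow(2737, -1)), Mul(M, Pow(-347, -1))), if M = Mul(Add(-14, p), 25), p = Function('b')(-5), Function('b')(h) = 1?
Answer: Rational(630673572, 673364951) ≈ 0.93660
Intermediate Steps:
p = 1
M = -325 (M = Mul(Add(-14, 1), 25) = Mul(-13, 25) = -325)
Add(Mul(Pow(Add(2992, -2283), -1), Pow(2737, -1)), Mul(M, Pow(-347, -1))) = Add(Mul(Pow(Add(2992, -2283), -1), Pow(2737, -1)), Mul(-325, Pow(-347, -1))) = Add(Mul(Pow(709, -1), Rational(1, 2737)), Mul(-325, Rational(-1, 347))) = Add(Mul(Rational(1, 709), Rational(1, 2737)), Rational(325, 347)) = Add(Rational(1, 1940533), Rational(325, 347)) = Rational(630673572, 673364951)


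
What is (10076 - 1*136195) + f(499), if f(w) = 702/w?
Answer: -62932679/499 ≈ -1.2612e+5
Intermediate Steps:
(10076 - 1*136195) + f(499) = (10076 - 1*136195) + 702/499 = (10076 - 136195) + 702*(1/499) = -126119 + 702/499 = -62932679/499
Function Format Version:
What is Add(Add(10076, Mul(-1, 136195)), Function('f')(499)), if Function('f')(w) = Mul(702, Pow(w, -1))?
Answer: Rational(-62932679, 499) ≈ -1.2612e+5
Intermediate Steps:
Add(Add(10076, Mul(-1, 136195)), Function('f')(499)) = Add(Add(10076, Mul(-1, 136195)), Mul(702, Pow(499, -1))) = Add(Add(10076, -136195), Mul(702, Rational(1, 499))) = Add(-126119, Rational(702, 499)) = Rational(-62932679, 499)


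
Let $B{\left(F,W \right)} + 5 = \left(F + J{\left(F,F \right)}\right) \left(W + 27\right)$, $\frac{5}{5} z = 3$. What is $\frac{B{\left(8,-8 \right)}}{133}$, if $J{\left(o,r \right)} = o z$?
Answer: $\frac{603}{133} \approx 4.5338$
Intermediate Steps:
$z = 3$
$J{\left(o,r \right)} = 3 o$ ($J{\left(o,r \right)} = o 3 = 3 o$)
$B{\left(F,W \right)} = -5 + 4 F \left(27 + W\right)$ ($B{\left(F,W \right)} = -5 + \left(F + 3 F\right) \left(W + 27\right) = -5 + 4 F \left(27 + W\right)$)
$\frac{B{\left(8,-8 \right)}}{133} = \frac{-5 + 108 \cdot 8 + 4 \cdot 8 \left(-8\right)}{133} = \left(-5 + 864 - 256\right) \frac{1}{133} = 603 \cdot \frac{1}{133} = \frac{603}{133}$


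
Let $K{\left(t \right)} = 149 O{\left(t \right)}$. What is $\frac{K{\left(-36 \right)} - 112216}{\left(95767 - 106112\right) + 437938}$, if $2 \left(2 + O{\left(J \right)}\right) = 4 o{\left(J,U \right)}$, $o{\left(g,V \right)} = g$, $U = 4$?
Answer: $- \frac{123242}{427593} \approx -0.28822$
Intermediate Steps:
$O{\left(J \right)} = -2 + 2 J$ ($O{\left(J \right)} = -2 + \frac{4 J}{2} = -2 + 2 J$)
$K{\left(t \right)} = -298 + 298 t$ ($K{\left(t \right)} = 149 \left(-2 + 2 t\right) = -298 + 298 t$)
$\frac{K{\left(-36 \right)} - 112216}{\left(95767 - 106112\right) + 437938} = \frac{\left(-298 + 298 \left(-36\right)\right) - 112216}{\left(95767 - 106112\right) + 437938} = \frac{\left(-298 - 10728\right) - 112216}{-10345 + 437938} = \frac{-11026 - 112216}{427593} = \left(-123242\right) \frac{1}{427593} = - \frac{123242}{427593}$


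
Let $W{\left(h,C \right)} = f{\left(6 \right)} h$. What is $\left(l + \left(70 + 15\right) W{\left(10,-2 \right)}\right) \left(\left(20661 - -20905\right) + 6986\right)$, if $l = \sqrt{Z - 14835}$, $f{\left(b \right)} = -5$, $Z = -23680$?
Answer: $-206346000 + 48552 i \sqrt{38515} \approx -2.0635 \cdot 10^{8} + 9.5284 \cdot 10^{6} i$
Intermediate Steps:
$W{\left(h,C \right)} = - 5 h$
$l = i \sqrt{38515}$ ($l = \sqrt{-23680 - 14835} = \sqrt{-38515} = i \sqrt{38515} \approx 196.25 i$)
$\left(l + \left(70 + 15\right) W{\left(10,-2 \right)}\right) \left(\left(20661 - -20905\right) + 6986\right) = \left(i \sqrt{38515} + \left(70 + 15\right) \left(\left(-5\right) 10\right)\right) \left(\left(20661 - -20905\right) + 6986\right) = \left(i \sqrt{38515} + 85 \left(-50\right)\right) \left(\left(20661 + 20905\right) + 6986\right) = \left(i \sqrt{38515} - 4250\right) \left(41566 + 6986\right) = \left(-4250 + i \sqrt{38515}\right) 48552 = -206346000 + 48552 i \sqrt{38515}$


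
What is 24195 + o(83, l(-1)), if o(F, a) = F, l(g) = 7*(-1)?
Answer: 24278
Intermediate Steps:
l(g) = -7
24195 + o(83, l(-1)) = 24195 + 83 = 24278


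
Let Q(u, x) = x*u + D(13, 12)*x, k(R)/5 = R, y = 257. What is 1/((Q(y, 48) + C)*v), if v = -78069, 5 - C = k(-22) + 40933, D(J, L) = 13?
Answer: 1/2174846202 ≈ 4.5980e-10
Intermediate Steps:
k(R) = 5*R
Q(u, x) = 13*x + u*x (Q(u, x) = x*u + 13*x = u*x + 13*x = 13*x + u*x)
C = -40818 (C = 5 - (5*(-22) + 40933) = 5 - (-110 + 40933) = 5 - 1*40823 = 5 - 40823 = -40818)
1/((Q(y, 48) + C)*v) = 1/(48*(13 + 257) - 40818*(-78069)) = -1/78069/(48*270 - 40818) = -1/78069/(12960 - 40818) = -1/78069/(-27858) = -1/27858*(-1/78069) = 1/2174846202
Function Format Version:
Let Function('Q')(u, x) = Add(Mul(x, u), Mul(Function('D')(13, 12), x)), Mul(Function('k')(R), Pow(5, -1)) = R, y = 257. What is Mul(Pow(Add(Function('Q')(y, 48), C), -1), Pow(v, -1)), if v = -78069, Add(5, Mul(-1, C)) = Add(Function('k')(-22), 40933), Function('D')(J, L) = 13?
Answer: Rational(1, 2174846202) ≈ 4.5980e-10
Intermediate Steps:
Function('k')(R) = Mul(5, R)
Function('Q')(u, x) = Add(Mul(13, x), Mul(u, x)) (Function('Q')(u, x) = Add(Mul(x, u), Mul(13, x)) = Add(Mul(u, x), Mul(13, x)) = Add(Mul(13, x), Mul(u, x)))
C = -40818 (C = Add(5, Mul(-1, Add(Mul(5, -22), 40933))) = Add(5, Mul(-1, Add(-110, 40933))) = Add(5, Mul(-1, 40823)) = Add(5, -40823) = -40818)
Mul(Pow(Add(Function('Q')(y, 48), C), -1), Pow(v, -1)) = Mul(Pow(Add(Mul(48, Add(13, 257)), -40818), -1), Pow(-78069, -1)) = Mul(Pow(Add(Mul(48, 270), -40818), -1), Rational(-1, 78069)) = Mul(Pow(Add(12960, -40818), -1), Rational(-1, 78069)) = Mul(Pow(-27858, -1), Rational(-1, 78069)) = Mul(Rational(-1, 27858), Rational(-1, 78069)) = Rational(1, 2174846202)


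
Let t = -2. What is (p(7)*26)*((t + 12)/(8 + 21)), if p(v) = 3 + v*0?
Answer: 780/29 ≈ 26.897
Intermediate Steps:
p(v) = 3 (p(v) = 3 + 0 = 3)
(p(7)*26)*((t + 12)/(8 + 21)) = (3*26)*((-2 + 12)/(8 + 21)) = 78*(10/29) = 780/29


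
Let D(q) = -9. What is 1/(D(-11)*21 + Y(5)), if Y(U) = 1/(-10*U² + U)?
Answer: -245/46306 ≈ -0.0052909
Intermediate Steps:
Y(U) = 1/(U - 10*U²)
1/(D(-11)*21 + Y(5)) = 1/(-9*21 - 1/(5*(-1 + 10*5))) = 1/(-189 - 1*⅕/(-1 + 50)) = 1/(-189 - 1*⅕/49) = 1/(-189 - 1*⅕*1/49) = 1/(-189 - 1/245) = 1/(-46306/245) = -245/46306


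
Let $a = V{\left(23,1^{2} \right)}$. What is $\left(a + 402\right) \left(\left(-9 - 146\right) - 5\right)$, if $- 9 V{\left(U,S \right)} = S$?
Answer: $- \frac{578720}{9} \approx -64302.0$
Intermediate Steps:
$V{\left(U,S \right)} = - \frac{S}{9}$
$a = - \frac{1}{9}$ ($a = - \frac{1^{2}}{9} = \left(- \frac{1}{9}\right) 1 = - \frac{1}{9} \approx -0.11111$)
$\left(a + 402\right) \left(\left(-9 - 146\right) - 5\right) = \left(- \frac{1}{9} + 402\right) \left(\left(-9 - 146\right) - 5\right) = \frac{3617 \left(-155 - 5\right)}{9} = \frac{3617}{9} \left(-160\right) = - \frac{578720}{9}$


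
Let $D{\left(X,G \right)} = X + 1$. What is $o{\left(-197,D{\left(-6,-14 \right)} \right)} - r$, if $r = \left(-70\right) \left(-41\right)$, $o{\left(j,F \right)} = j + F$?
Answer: $-3072$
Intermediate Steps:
$D{\left(X,G \right)} = 1 + X$
$o{\left(j,F \right)} = F + j$
$r = 2870$
$o{\left(-197,D{\left(-6,-14 \right)} \right)} - r = \left(\left(1 - 6\right) - 197\right) - 2870 = \left(-5 - 197\right) - 2870 = -202 - 2870 = -3072$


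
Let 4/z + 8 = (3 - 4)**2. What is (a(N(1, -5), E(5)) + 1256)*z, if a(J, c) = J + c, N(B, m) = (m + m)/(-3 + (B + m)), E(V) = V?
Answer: -35348/49 ≈ -721.39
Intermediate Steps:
N(B, m) = 2*m/(-3 + B + m) (N(B, m) = (2*m)/(-3 + B + m) = 2*m/(-3 + B + m))
z = -4/7 (z = 4/(-8 + (3 - 4)**2) = 4/(-8 + (-1)**2) = 4/(-8 + 1) = 4/(-7) = 4*(-1/7) = -4/7 ≈ -0.57143)
(a(N(1, -5), E(5)) + 1256)*z = ((2*(-5)/(-3 + 1 - 5) + 5) + 1256)*(-4/7) = ((2*(-5)/(-7) + 5) + 1256)*(-4/7) = ((2*(-5)*(-1/7) + 5) + 1256)*(-4/7) = ((10/7 + 5) + 1256)*(-4/7) = (45/7 + 1256)*(-4/7) = (8837/7)*(-4/7) = -35348/49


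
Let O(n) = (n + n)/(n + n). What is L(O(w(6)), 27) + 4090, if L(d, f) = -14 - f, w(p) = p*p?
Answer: 4049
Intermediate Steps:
w(p) = p**2
O(n) = 1 (O(n) = (2*n)/((2*n)) = (2*n)*(1/(2*n)) = 1)
L(O(w(6)), 27) + 4090 = (-14 - 1*27) + 4090 = (-14 - 27) + 4090 = -41 + 4090 = 4049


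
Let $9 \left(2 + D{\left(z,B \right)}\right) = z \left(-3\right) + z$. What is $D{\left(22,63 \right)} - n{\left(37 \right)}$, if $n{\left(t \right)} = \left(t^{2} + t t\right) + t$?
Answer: $- \frac{25037}{9} \approx -2781.9$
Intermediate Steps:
$D{\left(z,B \right)} = -2 - \frac{2 z}{9}$ ($D{\left(z,B \right)} = -2 + \frac{z \left(-3\right) + z}{9} = -2 + \frac{- 3 z + z}{9} = -2 + \frac{\left(-2\right) z}{9} = -2 - \frac{2 z}{9}$)
$n{\left(t \right)} = t + 2 t^{2}$ ($n{\left(t \right)} = \left(t^{2} + t^{2}\right) + t = 2 t^{2} + t = t + 2 t^{2}$)
$D{\left(22,63 \right)} - n{\left(37 \right)} = \left(-2 - \frac{44}{9}\right) - 37 \left(1 + 2 \cdot 37\right) = \left(-2 - \frac{44}{9}\right) - 37 \left(1 + 74\right) = - \frac{62}{9} - 37 \cdot 75 = - \frac{62}{9} - 2775 = - \frac{25037}{9}$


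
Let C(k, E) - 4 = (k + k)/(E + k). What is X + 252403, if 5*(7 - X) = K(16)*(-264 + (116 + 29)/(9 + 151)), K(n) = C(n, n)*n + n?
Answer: 1287307/5 ≈ 2.5746e+5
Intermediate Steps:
C(k, E) = 4 + 2*k/(E + k) (C(k, E) = 4 + (k + k)/(E + k) = 4 + (2*k)/(E + k) = 4 + 2*k/(E + k))
K(n) = 6*n (K(n) = (2*(2*n + 3*n)/(n + n))*n + n = (2*(5*n)/((2*n)))*n + n = (2*(1/(2*n))*(5*n))*n + n = 5*n + n = 6*n)
X = 25292/5 (X = 7 - 6*16*(-264 + (116 + 29)/(9 + 151))/5 = 7 - 96*(-264 + 145/160)/5 = 7 - 96*(-264 + 145*(1/160))/5 = 7 - 96*(-264 + 29/32)/5 = 7 - 96*(-8419)/(5*32) = 7 - 1/5*(-25257) = 7 + 25257/5 = 25292/5 ≈ 5058.4)
X + 252403 = 25292/5 + 252403 = 1287307/5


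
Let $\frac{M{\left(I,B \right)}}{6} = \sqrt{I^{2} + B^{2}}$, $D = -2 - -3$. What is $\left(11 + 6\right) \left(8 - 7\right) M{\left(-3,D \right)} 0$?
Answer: $0$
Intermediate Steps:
$D = 1$ ($D = -2 + 3 = 1$)
$M{\left(I,B \right)} = 6 \sqrt{B^{2} + I^{2}}$ ($M{\left(I,B \right)} = 6 \sqrt{I^{2} + B^{2}} = 6 \sqrt{B^{2} + I^{2}}$)
$\left(11 + 6\right) \left(8 - 7\right) M{\left(-3,D \right)} 0 = \left(11 + 6\right) \left(8 - 7\right) 6 \sqrt{1^{2} + \left(-3\right)^{2}} \cdot 0 = 17 \cdot 1 \cdot 6 \sqrt{1 + 9} \cdot 0 = 17 \cdot 6 \sqrt{10} \cdot 0 = 102 \sqrt{10} \cdot 0 = 0$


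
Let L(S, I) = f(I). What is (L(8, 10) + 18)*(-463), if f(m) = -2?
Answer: -7408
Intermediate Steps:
L(S, I) = -2
(L(8, 10) + 18)*(-463) = (-2 + 18)*(-463) = 16*(-463) = -7408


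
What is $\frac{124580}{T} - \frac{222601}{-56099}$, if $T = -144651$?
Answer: $\frac{25210643831}{8114776449} \approx 3.1068$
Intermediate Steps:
$\frac{124580}{T} - \frac{222601}{-56099} = \frac{124580}{-144651} - \frac{222601}{-56099} = 124580 \left(- \frac{1}{144651}\right) - - \frac{222601}{56099} = - \frac{124580}{144651} + \frac{222601}{56099} = \frac{25210643831}{8114776449}$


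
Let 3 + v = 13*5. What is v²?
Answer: 3844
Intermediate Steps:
v = 62 (v = -3 + 13*5 = -3 + 65 = 62)
v² = 62² = 3844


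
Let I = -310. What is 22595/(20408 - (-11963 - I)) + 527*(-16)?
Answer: -270315757/32061 ≈ -8431.3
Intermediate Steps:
22595/(20408 - (-11963 - I)) + 527*(-16) = 22595/(20408 - (-11963 - 1*(-310))) + 527*(-16) = 22595/(20408 - (-11963 + 310)) - 8432 = 22595/(20408 - 1*(-11653)) - 8432 = 22595/(20408 + 11653) - 8432 = 22595/32061 - 8432 = -270315757/32061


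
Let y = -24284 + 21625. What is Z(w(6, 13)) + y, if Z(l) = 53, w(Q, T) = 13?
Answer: -2606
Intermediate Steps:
y = -2659
Z(w(6, 13)) + y = 53 - 2659 = -2606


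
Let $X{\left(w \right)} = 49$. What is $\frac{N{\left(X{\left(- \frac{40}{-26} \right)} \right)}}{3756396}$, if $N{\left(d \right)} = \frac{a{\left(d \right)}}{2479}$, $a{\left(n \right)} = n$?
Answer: $\frac{7}{1330300812} \approx 5.262 \cdot 10^{-9}$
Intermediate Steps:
$N{\left(d \right)} = \frac{d}{2479}$
$\frac{N{\left(X{\left(- \frac{40}{-26} \right)} \right)}}{3756396} = \frac{\frac{1}{2479} \cdot 49}{3756396} = \frac{49}{2479} \cdot \frac{1}{3756396} = \frac{7}{1330300812}$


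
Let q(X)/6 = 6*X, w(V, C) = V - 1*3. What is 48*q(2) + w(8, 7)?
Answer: 3461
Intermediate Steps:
w(V, C) = -3 + V (w(V, C) = V - 3 = -3 + V)
q(X) = 36*X (q(X) = 6*(6*X) = 36*X)
48*q(2) + w(8, 7) = 48*(36*2) + (-3 + 8) = 48*72 + 5 = 3456 + 5 = 3461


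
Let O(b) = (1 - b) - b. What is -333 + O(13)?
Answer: -358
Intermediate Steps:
O(b) = 1 - 2*b
-333 + O(13) = -333 + (1 - 2*13) = -333 + (1 - 26) = -333 - 25 = -358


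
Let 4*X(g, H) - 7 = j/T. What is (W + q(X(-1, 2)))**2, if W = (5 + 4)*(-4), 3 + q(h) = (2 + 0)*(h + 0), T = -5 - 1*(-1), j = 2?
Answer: 20449/16 ≈ 1278.1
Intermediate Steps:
T = -4 (T = -5 + 1 = -4)
X(g, H) = 13/8 (X(g, H) = 7/4 + (2/(-4))/4 = 7/4 + (2*(-1/4))/4 = 7/4 + (1/4)*(-1/2) = 7/4 - 1/8 = 13/8)
q(h) = -3 + 2*h (q(h) = -3 + (2 + 0)*(h + 0) = -3 + 2*h)
W = -36 (W = 9*(-4) = -36)
(W + q(X(-1, 2)))**2 = (-36 + (-3 + 2*(13/8)))**2 = (-36 + (-3 + 13/4))**2 = (-36 + 1/4)**2 = (-143/4)**2 = 20449/16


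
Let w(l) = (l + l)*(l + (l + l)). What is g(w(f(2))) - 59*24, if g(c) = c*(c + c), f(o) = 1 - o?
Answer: -1344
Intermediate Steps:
w(l) = 6*l**2 (w(l) = (2*l)*(l + 2*l) = (2*l)*(3*l) = 6*l**2)
g(c) = 2*c**2 (g(c) = c*(2*c) = 2*c**2)
g(w(f(2))) - 59*24 = 2*(6*(1 - 1*2)**2)**2 - 59*24 = 2*(6*(1 - 2)**2)**2 - 1416 = 2*(6*(-1)**2)**2 - 1416 = 2*(6*1)**2 - 1416 = 2*6**2 - 1416 = 2*36 - 1416 = 72 - 1416 = -1344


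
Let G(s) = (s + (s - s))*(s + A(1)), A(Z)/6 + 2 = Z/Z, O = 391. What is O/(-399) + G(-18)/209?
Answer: 4771/4389 ≈ 1.0870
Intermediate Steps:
A(Z) = -6 (A(Z) = -12 + 6*(Z/Z) = -12 + 6*1 = -12 + 6 = -6)
G(s) = s*(-6 + s) (G(s) = (s + (s - s))*(s - 6) = (s + 0)*(-6 + s) = s*(-6 + s))
O/(-399) + G(-18)/209 = 391/(-399) - 18*(-6 - 18)/209 = 391*(-1/399) - 18*(-24)*(1/209) = -391/399 + 432*(1/209) = -391/399 + 432/209 = 4771/4389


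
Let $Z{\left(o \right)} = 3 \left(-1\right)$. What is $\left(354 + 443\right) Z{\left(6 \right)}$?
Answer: $-2391$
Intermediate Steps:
$Z{\left(o \right)} = -3$
$\left(354 + 443\right) Z{\left(6 \right)} = \left(354 + 443\right) \left(-3\right) = 797 \left(-3\right) = -2391$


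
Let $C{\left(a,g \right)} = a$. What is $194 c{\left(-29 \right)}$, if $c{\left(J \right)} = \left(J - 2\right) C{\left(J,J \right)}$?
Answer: $174406$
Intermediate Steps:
$c{\left(J \right)} = J \left(-2 + J\right)$ ($c{\left(J \right)} = \left(J - 2\right) J = \left(-2 + J\right) J = J \left(-2 + J\right)$)
$194 c{\left(-29 \right)} = 194 \left(- 29 \left(-2 - 29\right)\right) = 194 \left(\left(-29\right) \left(-31\right)\right) = 194 \cdot 899 = 174406$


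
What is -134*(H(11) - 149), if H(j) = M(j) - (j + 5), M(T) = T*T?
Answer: 5896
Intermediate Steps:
M(T) = T²
H(j) = -5 + j² - j (H(j) = j² - (j + 5) = j² - (5 + j) = j² + (-5 - j) = -5 + j² - j)
-134*(H(11) - 149) = -134*((-5 + 11² - 1*11) - 149) = -134*((-5 + 121 - 11) - 149) = -134*(105 - 149) = -134*(-44) = 5896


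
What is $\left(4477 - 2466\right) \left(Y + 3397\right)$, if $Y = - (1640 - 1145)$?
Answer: $5835922$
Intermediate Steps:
$Y = -495$ ($Y = \left(-1\right) 495 = -495$)
$\left(4477 - 2466\right) \left(Y + 3397\right) = \left(4477 - 2466\right) \left(-495 + 3397\right) = 2011 \cdot 2902 = 5835922$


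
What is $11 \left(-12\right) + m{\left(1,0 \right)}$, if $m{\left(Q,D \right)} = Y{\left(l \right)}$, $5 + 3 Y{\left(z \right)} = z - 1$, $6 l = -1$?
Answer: $- \frac{2413}{18} \approx -134.06$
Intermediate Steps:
$l = - \frac{1}{6}$ ($l = \frac{1}{6} \left(-1\right) = - \frac{1}{6} \approx -0.16667$)
$Y{\left(z \right)} = -2 + \frac{z}{3}$ ($Y{\left(z \right)} = - \frac{5}{3} + \frac{z - 1}{3} = - \frac{5}{3} + \frac{-1 + z}{3} = - \frac{5}{3} + \left(- \frac{1}{3} + \frac{z}{3}\right) = -2 + \frac{z}{3}$)
$m{\left(Q,D \right)} = - \frac{37}{18}$ ($m{\left(Q,D \right)} = -2 + \frac{1}{3} \left(- \frac{1}{6}\right) = -2 - \frac{1}{18} = - \frac{37}{18}$)
$11 \left(-12\right) + m{\left(1,0 \right)} = 11 \left(-12\right) - \frac{37}{18} = -132 - \frac{37}{18} = - \frac{2413}{18}$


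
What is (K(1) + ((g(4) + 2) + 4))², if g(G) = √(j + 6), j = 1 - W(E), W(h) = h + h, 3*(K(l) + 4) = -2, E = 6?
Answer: -29/9 + 8*I*√5/3 ≈ -3.2222 + 5.9628*I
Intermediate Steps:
K(l) = -14/3 (K(l) = -4 + (⅓)*(-2) = -4 - ⅔ = -14/3)
W(h) = 2*h
j = -11 (j = 1 - 2*6 = 1 - 1*12 = 1 - 12 = -11)
g(G) = I*√5 (g(G) = √(-11 + 6) = √(-5) = I*√5)
(K(1) + ((g(4) + 2) + 4))² = (-14/3 + ((I*√5 + 2) + 4))² = (-14/3 + ((2 + I*√5) + 4))² = (-14/3 + (6 + I*√5))² = (4/3 + I*√5)²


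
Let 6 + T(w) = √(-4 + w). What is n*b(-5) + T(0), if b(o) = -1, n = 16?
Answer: -22 + 2*I ≈ -22.0 + 2.0*I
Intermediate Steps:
T(w) = -6 + √(-4 + w)
n*b(-5) + T(0) = 16*(-1) + (-6 + √(-4 + 0)) = -16 + (-6 + √(-4)) = -16 + (-6 + 2*I) = -22 + 2*I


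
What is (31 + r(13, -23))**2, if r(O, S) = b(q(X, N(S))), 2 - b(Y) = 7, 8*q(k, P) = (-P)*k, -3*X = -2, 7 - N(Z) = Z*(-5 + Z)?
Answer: 676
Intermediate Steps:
N(Z) = 7 - Z*(-5 + Z)
X = 2/3 (X = -1/3*(-2) = 2/3 ≈ 0.66667)
q(k, P) = -P*k/8 (q(k, P) = ((-P)*k)/8 = (-P*k)/8 = -P*k/8)
b(Y) = -5 (b(Y) = 2 - 1*7 = 2 - 7 = -5)
r(O, S) = -5
(31 + r(13, -23))**2 = (31 - 5)**2 = 26**2 = 676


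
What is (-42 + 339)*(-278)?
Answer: -82566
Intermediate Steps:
(-42 + 339)*(-278) = 297*(-278) = -82566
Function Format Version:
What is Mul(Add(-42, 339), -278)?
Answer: -82566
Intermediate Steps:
Mul(Add(-42, 339), -278) = Mul(297, -278) = -82566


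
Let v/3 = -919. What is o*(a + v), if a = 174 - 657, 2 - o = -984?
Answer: -3194640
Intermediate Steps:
o = 986 (o = 2 - 1*(-984) = 2 + 984 = 986)
a = -483
v = -2757 (v = 3*(-919) = -2757)
o*(a + v) = 986*(-483 - 2757) = 986*(-3240) = -3194640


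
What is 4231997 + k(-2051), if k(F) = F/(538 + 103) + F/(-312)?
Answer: 846366218803/199992 ≈ 4.2320e+6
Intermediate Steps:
k(F) = -329*F/199992 (k(F) = F/641 + F*(-1/312) = F*(1/641) - F/312 = F/641 - F/312 = -329*F/199992)
4231997 + k(-2051) = 4231997 - 329/199992*(-2051) = 4231997 + 674779/199992 = 846366218803/199992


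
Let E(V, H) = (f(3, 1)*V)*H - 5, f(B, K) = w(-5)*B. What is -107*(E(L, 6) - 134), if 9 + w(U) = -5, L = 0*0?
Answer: 14873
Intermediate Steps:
L = 0
w(U) = -14 (w(U) = -9 - 5 = -14)
f(B, K) = -14*B
E(V, H) = -5 - 42*H*V (E(V, H) = ((-14*3)*V)*H - 5 = (-42*V)*H - 5 = -42*H*V - 5 = -5 - 42*H*V)
-107*(E(L, 6) - 134) = -107*((-5 - 42*6*0) - 134) = -107*((-5 + 0) - 134) = -107*(-5 - 134) = -107*(-139) = 14873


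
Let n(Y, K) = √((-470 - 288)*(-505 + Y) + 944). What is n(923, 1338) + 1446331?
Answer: 1446331 + 90*I*√39 ≈ 1.4463e+6 + 562.05*I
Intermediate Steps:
n(Y, K) = √(383734 - 758*Y) (n(Y, K) = √(-758*(-505 + Y) + 944) = √((382790 - 758*Y) + 944) = √(383734 - 758*Y))
n(923, 1338) + 1446331 = √(383734 - 758*923) + 1446331 = √(383734 - 699634) + 1446331 = √(-315900) + 1446331 = 90*I*√39 + 1446331 = 1446331 + 90*I*√39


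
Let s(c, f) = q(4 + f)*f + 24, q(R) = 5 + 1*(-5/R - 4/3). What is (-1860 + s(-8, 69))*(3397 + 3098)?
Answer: -752796480/73 ≈ -1.0312e+7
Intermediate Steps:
q(R) = 11/3 - 5/R (q(R) = 5 + 1*(-5/R - 4*1/3) = 5 + 1*(-5/R - 4/3) = 5 + 1*(-4/3 - 5/R) = 5 + (-4/3 - 5/R) = 11/3 - 5/R)
s(c, f) = 24 + f*(11/3 - 5/(4 + f)) (s(c, f) = (11/3 - 5/(4 + f))*f + 24 = f*(11/3 - 5/(4 + f)) + 24 = 24 + f*(11/3 - 5/(4 + f)))
(-1860 + s(-8, 69))*(3397 + 3098) = (-1860 + (288 + 11*69**2 + 101*69)/(3*(4 + 69)))*(3397 + 3098) = (-1860 + (1/3)*(288 + 11*4761 + 6969)/73)*6495 = (-1860 + (1/3)*(1/73)*(288 + 52371 + 6969))*6495 = (-1860 + (1/3)*(1/73)*59628)*6495 = (-1860 + 19876/73)*6495 = -115904/73*6495 = -752796480/73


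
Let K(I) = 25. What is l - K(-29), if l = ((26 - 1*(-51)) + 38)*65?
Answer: 7450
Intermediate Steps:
l = 7475 (l = ((26 + 51) + 38)*65 = (77 + 38)*65 = 115*65 = 7475)
l - K(-29) = 7475 - 1*25 = 7475 - 25 = 7450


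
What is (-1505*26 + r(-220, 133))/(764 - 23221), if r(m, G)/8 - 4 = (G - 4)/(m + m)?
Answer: 2150519/1235135 ≈ 1.7411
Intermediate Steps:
r(m, G) = 32 + 4*(-4 + G)/m (r(m, G) = 32 + 8*((G - 4)/(m + m)) = 32 + 8*((-4 + G)/((2*m))) = 32 + 8*((-4 + G)*(1/(2*m))) = 32 + 8*((-4 + G)/(2*m)) = 32 + 4*(-4 + G)/m)
(-1505*26 + r(-220, 133))/(764 - 23221) = (-1505*26 + 4*(-4 + 133 + 8*(-220))/(-220))/(764 - 23221) = (-39130 + 4*(-1/220)*(-4 + 133 - 1760))/(-22457) = (-39130 + 4*(-1/220)*(-1631))*(-1/22457) = (-39130 + 1631/55)*(-1/22457) = -2150519/55*(-1/22457) = 2150519/1235135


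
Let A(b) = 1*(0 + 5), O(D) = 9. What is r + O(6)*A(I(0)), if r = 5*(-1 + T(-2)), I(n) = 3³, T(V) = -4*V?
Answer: 80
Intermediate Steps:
I(n) = 27
A(b) = 5 (A(b) = 1*5 = 5)
r = 35 (r = 5*(-1 - 4*(-2)) = 5*(-1 + 8) = 5*7 = 35)
r + O(6)*A(I(0)) = 35 + 9*5 = 35 + 45 = 80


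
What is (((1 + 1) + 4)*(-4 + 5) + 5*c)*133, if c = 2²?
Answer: 3458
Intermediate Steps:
c = 4
(((1 + 1) + 4)*(-4 + 5) + 5*c)*133 = (((1 + 1) + 4)*(-4 + 5) + 5*4)*133 = ((2 + 4)*1 + 20)*133 = (6*1 + 20)*133 = (6 + 20)*133 = 26*133 = 3458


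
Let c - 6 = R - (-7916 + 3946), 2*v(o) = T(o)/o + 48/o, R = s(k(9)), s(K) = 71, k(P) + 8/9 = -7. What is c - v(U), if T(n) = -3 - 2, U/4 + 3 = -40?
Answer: 32377/8 ≈ 4047.1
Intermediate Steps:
k(P) = -71/9 (k(P) = -8/9 - 7 = -71/9)
U = -172 (U = -12 + 4*(-40) = -12 - 160 = -172)
T(n) = -5
R = 71
v(o) = 43/(2*o) (v(o) = (-5/o + 48/o)/2 = (43/o)/2 = 43/(2*o))
c = 4047 (c = 6 + (71 - (-7916 + 3946)) = 6 + (71 - 1*(-3970)) = 6 + (71 + 3970) = 6 + 4041 = 4047)
c - v(U) = 4047 - 43/(2*(-172)) = 4047 - 43*(-1)/(2*172) = 4047 - 1*(-1/8) = 4047 + 1/8 = 32377/8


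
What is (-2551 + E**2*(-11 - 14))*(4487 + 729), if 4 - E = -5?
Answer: -23868416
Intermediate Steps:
E = 9 (E = 4 - 1*(-5) = 4 + 5 = 9)
(-2551 + E**2*(-11 - 14))*(4487 + 729) = (-2551 + 9**2*(-11 - 14))*(4487 + 729) = (-2551 + 81*(-25))*5216 = (-2551 - 2025)*5216 = -4576*5216 = -23868416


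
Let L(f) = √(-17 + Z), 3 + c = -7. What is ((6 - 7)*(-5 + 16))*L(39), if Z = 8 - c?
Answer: -11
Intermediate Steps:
c = -10 (c = -3 - 7 = -10)
Z = 18 (Z = 8 - 1*(-10) = 8 + 10 = 18)
L(f) = 1 (L(f) = √(-17 + 18) = √1 = 1)
((6 - 7)*(-5 + 16))*L(39) = ((6 - 7)*(-5 + 16))*1 = -1*11*1 = -11*1 = -11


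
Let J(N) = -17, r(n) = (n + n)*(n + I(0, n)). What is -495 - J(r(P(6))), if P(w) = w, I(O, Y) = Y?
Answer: -478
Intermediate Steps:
r(n) = 4*n² (r(n) = (n + n)*(n + n) = (2*n)*(2*n) = 4*n²)
-495 - J(r(P(6))) = -495 - 1*(-17) = -495 + 17 = -478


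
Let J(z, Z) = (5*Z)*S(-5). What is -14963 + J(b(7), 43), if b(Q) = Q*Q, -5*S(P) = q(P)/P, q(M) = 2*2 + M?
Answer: -74858/5 ≈ -14972.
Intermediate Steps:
q(M) = 4 + M
S(P) = -(4 + P)/(5*P)
b(Q) = Q**2
J(z, Z) = -Z/5 (J(z, Z) = (5*Z)*((1/5)*(-4 - 1*(-5))/(-5)) = (5*Z)*((1/5)*(-1/5)*(-4 + 5)) = (5*Z)*((1/5)*(-1/5)*1) = (5*Z)*(-1/25) = -Z/5)
-14963 + J(b(7), 43) = -14963 - 1/5*43 = -14963 - 43/5 = -74858/5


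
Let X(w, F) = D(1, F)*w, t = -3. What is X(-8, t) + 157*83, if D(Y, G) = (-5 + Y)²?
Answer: 12903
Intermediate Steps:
X(w, F) = 16*w (X(w, F) = (-5 + 1)²*w = (-4)²*w = 16*w)
X(-8, t) + 157*83 = 16*(-8) + 157*83 = -128 + 13031 = 12903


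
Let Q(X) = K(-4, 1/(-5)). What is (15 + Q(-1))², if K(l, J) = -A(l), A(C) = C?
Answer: 361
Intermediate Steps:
K(l, J) = -l
Q(X) = 4 (Q(X) = -1*(-4) = 4)
(15 + Q(-1))² = (15 + 4)² = 19² = 361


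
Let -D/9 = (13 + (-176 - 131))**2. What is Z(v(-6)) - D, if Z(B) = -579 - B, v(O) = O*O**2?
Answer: 777561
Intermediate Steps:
v(O) = O**3
D = -777924 (D = -9*(13 + (-176 - 131))**2 = -9*(13 - 307)**2 = -9*(-294)**2 = -9*86436 = -777924)
Z(v(-6)) - D = (-579 - 1*(-6)**3) - 1*(-777924) = (-579 - 1*(-216)) + 777924 = (-579 + 216) + 777924 = -363 + 777924 = 777561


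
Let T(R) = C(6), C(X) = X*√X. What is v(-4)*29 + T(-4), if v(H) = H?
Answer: -116 + 6*√6 ≈ -101.30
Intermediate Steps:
C(X) = X^(3/2)
T(R) = 6*√6 (T(R) = 6^(3/2) = 6*√6)
v(-4)*29 + T(-4) = -4*29 + 6*√6 = -116 + 6*√6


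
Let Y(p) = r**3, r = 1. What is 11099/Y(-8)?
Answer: 11099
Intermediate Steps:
Y(p) = 1 (Y(p) = 1**3 = 1)
11099/Y(-8) = 11099/1 = 11099*1 = 11099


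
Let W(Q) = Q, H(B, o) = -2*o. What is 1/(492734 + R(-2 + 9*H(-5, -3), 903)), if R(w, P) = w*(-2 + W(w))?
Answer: 1/495334 ≈ 2.0188e-6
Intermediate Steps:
R(w, P) = w*(-2 + w)
1/(492734 + R(-2 + 9*H(-5, -3), 903)) = 1/(492734 + (-2 + 9*(-2*(-3)))*(-2 + (-2 + 9*(-2*(-3))))) = 1/(492734 + (-2 + 9*6)*(-2 + (-2 + 9*6))) = 1/(492734 + (-2 + 54)*(-2 + (-2 + 54))) = 1/(492734 + 52*(-2 + 52)) = 1/(492734 + 52*50) = 1/(492734 + 2600) = 1/495334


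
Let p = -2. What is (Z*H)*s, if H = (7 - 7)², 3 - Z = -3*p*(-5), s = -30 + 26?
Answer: 0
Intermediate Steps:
s = -4
Z = 33 (Z = 3 - (-3*(-2))*(-5) = 3 - 6*(-5) = 3 - 1*(-30) = 3 + 30 = 33)
H = 0 (H = 0² = 0)
(Z*H)*s = (33*0)*(-4) = 0*(-4) = 0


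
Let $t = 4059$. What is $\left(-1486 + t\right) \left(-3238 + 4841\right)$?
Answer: $4124519$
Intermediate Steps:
$\left(-1486 + t\right) \left(-3238 + 4841\right) = \left(-1486 + 4059\right) \left(-3238 + 4841\right) = 2573 \cdot 1603 = 4124519$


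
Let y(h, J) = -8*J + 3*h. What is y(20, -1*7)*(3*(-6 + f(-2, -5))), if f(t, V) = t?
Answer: -2784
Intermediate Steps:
y(20, -1*7)*(3*(-6 + f(-2, -5))) = (-(-8)*7 + 3*20)*(3*(-6 - 2)) = (-8*(-7) + 60)*(3*(-8)) = (56 + 60)*(-24) = 116*(-24) = -2784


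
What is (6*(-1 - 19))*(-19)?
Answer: 2280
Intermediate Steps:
(6*(-1 - 19))*(-19) = (6*(-20))*(-19) = -120*(-19) = 2280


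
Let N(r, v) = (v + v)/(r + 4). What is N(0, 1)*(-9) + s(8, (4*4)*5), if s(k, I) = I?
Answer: 151/2 ≈ 75.500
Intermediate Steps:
N(r, v) = 2*v/(4 + r) (N(r, v) = (2*v)/(4 + r) = 2*v/(4 + r))
N(0, 1)*(-9) + s(8, (4*4)*5) = (2*1/(4 + 0))*(-9) + (4*4)*5 = (2*1/4)*(-9) + 16*5 = (2*1*(¼))*(-9) + 80 = (½)*(-9) + 80 = -9/2 + 80 = 151/2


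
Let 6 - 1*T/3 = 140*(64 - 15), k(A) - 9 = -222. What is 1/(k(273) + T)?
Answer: -1/20775 ≈ -4.8135e-5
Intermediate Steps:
k(A) = -213 (k(A) = 9 - 222 = -213)
T = -20562 (T = 18 - 420*(64 - 15) = 18 - 420*49 = 18 - 3*6860 = 18 - 20580 = -20562)
1/(k(273) + T) = 1/(-213 - 20562) = 1/(-20775) = -1/20775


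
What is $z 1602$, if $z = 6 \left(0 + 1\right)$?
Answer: $9612$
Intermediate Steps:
$z = 6$ ($z = 6 \cdot 1 = 6$)
$z 1602 = 6 \cdot 1602 = 9612$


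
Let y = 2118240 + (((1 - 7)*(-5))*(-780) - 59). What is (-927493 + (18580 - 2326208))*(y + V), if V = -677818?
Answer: -4584046757523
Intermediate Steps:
y = 2094781 (y = 2118240 + (-6*(-5)*(-780) - 59) = 2118240 + (30*(-780) - 59) = 2118240 + (-23400 - 59) = 2118240 - 23459 = 2094781)
(-927493 + (18580 - 2326208))*(y + V) = (-927493 + (18580 - 2326208))*(2094781 - 677818) = (-927493 - 2307628)*1416963 = -3235121*1416963 = -4584046757523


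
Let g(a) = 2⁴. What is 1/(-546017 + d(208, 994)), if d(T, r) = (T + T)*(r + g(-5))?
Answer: -1/125857 ≈ -7.9455e-6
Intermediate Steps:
g(a) = 16
d(T, r) = 2*T*(16 + r) (d(T, r) = (T + T)*(r + 16) = (2*T)*(16 + r) = 2*T*(16 + r))
1/(-546017 + d(208, 994)) = 1/(-546017 + 2*208*(16 + 994)) = 1/(-546017 + 2*208*1010) = 1/(-546017 + 420160) = 1/(-125857) = -1/125857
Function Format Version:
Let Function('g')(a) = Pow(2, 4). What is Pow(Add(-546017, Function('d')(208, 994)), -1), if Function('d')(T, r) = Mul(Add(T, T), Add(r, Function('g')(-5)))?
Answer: Rational(-1, 125857) ≈ -7.9455e-6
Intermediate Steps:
Function('g')(a) = 16
Function('d')(T, r) = Mul(2, T, Add(16, r)) (Function('d')(T, r) = Mul(Add(T, T), Add(r, 16)) = Mul(Mul(2, T), Add(16, r)) = Mul(2, T, Add(16, r)))
Pow(Add(-546017, Function('d')(208, 994)), -1) = Pow(Add(-546017, Mul(2, 208, Add(16, 994))), -1) = Pow(Add(-546017, Mul(2, 208, 1010)), -1) = Pow(Add(-546017, 420160), -1) = Pow(-125857, -1) = Rational(-1, 125857)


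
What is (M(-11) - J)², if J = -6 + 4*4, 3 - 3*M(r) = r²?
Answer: 21904/9 ≈ 2433.8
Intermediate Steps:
M(r) = 1 - r²/3
J = 10 (J = -6 + 16 = 10)
(M(-11) - J)² = ((1 - ⅓*(-11)²) - 1*10)² = ((1 - ⅓*121) - 10)² = ((1 - 121/3) - 10)² = (-118/3 - 10)² = (-148/3)² = 21904/9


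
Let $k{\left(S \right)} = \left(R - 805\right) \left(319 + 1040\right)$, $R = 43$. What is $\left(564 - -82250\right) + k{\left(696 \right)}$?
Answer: $-952744$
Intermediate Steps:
$k{\left(S \right)} = -1035558$ ($k{\left(S \right)} = \left(43 - 805\right) \left(319 + 1040\right) = \left(-762\right) 1359 = -1035558$)
$\left(564 - -82250\right) + k{\left(696 \right)} = \left(564 - -82250\right) - 1035558 = \left(564 + 82250\right) - 1035558 = 82814 - 1035558 = -952744$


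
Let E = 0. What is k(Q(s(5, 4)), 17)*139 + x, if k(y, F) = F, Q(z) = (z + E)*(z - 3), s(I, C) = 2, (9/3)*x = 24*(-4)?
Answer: 2331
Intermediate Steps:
x = -32 (x = (24*(-4))/3 = (⅓)*(-96) = -32)
Q(z) = z*(-3 + z) (Q(z) = (z + 0)*(z - 3) = z*(-3 + z))
k(Q(s(5, 4)), 17)*139 + x = 17*139 - 32 = 2363 - 32 = 2331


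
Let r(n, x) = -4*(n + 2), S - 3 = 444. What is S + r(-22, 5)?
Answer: 527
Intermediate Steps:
S = 447 (S = 3 + 444 = 447)
r(n, x) = -8 - 4*n (r(n, x) = -4*(2 + n) = -8 - 4*n)
S + r(-22, 5) = 447 + (-8 - 4*(-22)) = 447 + (-8 + 88) = 447 + 80 = 527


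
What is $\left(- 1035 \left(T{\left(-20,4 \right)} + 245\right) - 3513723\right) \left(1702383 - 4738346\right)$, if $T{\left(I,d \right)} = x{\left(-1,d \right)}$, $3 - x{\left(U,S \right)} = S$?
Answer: $11434235116269$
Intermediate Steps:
$x{\left(U,S \right)} = 3 - S$
$T{\left(I,d \right)} = 3 - d$
$\left(- 1035 \left(T{\left(-20,4 \right)} + 245\right) - 3513723\right) \left(1702383 - 4738346\right) = \left(- 1035 \left(\left(3 - 4\right) + 245\right) - 3513723\right) \left(1702383 - 4738346\right) = \left(- 1035 \left(\left(3 - 4\right) + 245\right) - 3513723\right) \left(-3035963\right) = \left(- 1035 \left(-1 + 245\right) - 3513723\right) \left(-3035963\right) = \left(\left(-1035\right) 244 - 3513723\right) \left(-3035963\right) = \left(-252540 - 3513723\right) \left(-3035963\right) = \left(-3766263\right) \left(-3035963\right) = 11434235116269$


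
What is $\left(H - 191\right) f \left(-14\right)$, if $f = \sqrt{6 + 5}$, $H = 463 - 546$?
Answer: $3836 \sqrt{11} \approx 12723.0$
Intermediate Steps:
$H = -83$
$f = \sqrt{11} \approx 3.3166$
$\left(H - 191\right) f \left(-14\right) = \left(-83 - 191\right) \sqrt{11} \left(-14\right) = \left(-83 - 191\right) \left(- 14 \sqrt{11}\right) = - 274 \left(- 14 \sqrt{11}\right) = 3836 \sqrt{11}$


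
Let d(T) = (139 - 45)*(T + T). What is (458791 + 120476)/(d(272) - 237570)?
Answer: -579267/186434 ≈ -3.1071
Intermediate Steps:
d(T) = 188*T (d(T) = 94*(2*T) = 188*T)
(458791 + 120476)/(d(272) - 237570) = (458791 + 120476)/(188*272 - 237570) = 579267/(51136 - 237570) = 579267/(-186434) = 579267*(-1/186434) = -579267/186434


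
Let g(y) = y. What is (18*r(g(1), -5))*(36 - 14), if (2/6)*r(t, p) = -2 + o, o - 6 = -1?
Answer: 3564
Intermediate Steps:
o = 5 (o = 6 - 1 = 5)
r(t, p) = 9 (r(t, p) = 3*(-2 + 5) = 3*3 = 9)
(18*r(g(1), -5))*(36 - 14) = (18*9)*(36 - 14) = 162*22 = 3564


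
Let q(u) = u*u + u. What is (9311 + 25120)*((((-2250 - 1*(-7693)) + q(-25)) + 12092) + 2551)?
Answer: 712239666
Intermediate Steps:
q(u) = u + u² (q(u) = u² + u = u + u²)
(9311 + 25120)*((((-2250 - 1*(-7693)) + q(-25)) + 12092) + 2551) = (9311 + 25120)*((((-2250 - 1*(-7693)) - 25*(1 - 25)) + 12092) + 2551) = 34431*((((-2250 + 7693) - 25*(-24)) + 12092) + 2551) = 34431*(((5443 + 600) + 12092) + 2551) = 34431*((6043 + 12092) + 2551) = 34431*(18135 + 2551) = 34431*20686 = 712239666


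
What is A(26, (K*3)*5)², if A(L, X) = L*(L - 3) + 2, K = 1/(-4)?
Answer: 360000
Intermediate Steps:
K = -¼ ≈ -0.25000
A(L, X) = 2 + L*(-3 + L) (A(L, X) = L*(-3 + L) + 2 = 2 + L*(-3 + L))
A(26, (K*3)*5)² = (2 + 26² - 3*26)² = (2 + 676 - 78)² = 600² = 360000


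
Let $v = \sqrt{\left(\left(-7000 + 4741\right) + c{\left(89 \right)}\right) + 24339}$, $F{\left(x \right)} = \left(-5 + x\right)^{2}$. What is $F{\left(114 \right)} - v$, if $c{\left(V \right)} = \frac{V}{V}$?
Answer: $11881 - \sqrt{22081} \approx 11732.0$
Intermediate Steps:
$c{\left(V \right)} = 1$
$v = \sqrt{22081}$ ($v = \sqrt{\left(\left(-7000 + 4741\right) + 1\right) + 24339} = \sqrt{\left(-2259 + 1\right) + 24339} = \sqrt{-2258 + 24339} = \sqrt{22081} \approx 148.6$)
$F{\left(114 \right)} - v = \left(-5 + 114\right)^{2} - \sqrt{22081} = 109^{2} - \sqrt{22081} = 11881 - \sqrt{22081}$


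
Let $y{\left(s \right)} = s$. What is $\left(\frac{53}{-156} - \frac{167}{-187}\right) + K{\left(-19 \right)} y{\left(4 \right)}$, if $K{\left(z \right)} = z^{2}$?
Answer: $\frac{42140509}{29172} \approx 1444.6$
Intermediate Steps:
$\left(\frac{53}{-156} - \frac{167}{-187}\right) + K{\left(-19 \right)} y{\left(4 \right)} = \left(\frac{53}{-156} - \frac{167}{-187}\right) + \left(-19\right)^{2} \cdot 4 = \left(53 \left(- \frac{1}{156}\right) - - \frac{167}{187}\right) + 361 \cdot 4 = \left(- \frac{53}{156} + \frac{167}{187}\right) + 1444 = \frac{16141}{29172} + 1444 = \frac{42140509}{29172}$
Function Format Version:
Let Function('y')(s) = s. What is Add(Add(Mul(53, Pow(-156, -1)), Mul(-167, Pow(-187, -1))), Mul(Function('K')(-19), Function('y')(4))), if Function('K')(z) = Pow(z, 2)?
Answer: Rational(42140509, 29172) ≈ 1444.6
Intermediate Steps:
Add(Add(Mul(53, Pow(-156, -1)), Mul(-167, Pow(-187, -1))), Mul(Function('K')(-19), Function('y')(4))) = Add(Add(Mul(53, Pow(-156, -1)), Mul(-167, Pow(-187, -1))), Mul(Pow(-19, 2), 4)) = Add(Add(Mul(53, Rational(-1, 156)), Mul(-167, Rational(-1, 187))), Mul(361, 4)) = Add(Add(Rational(-53, 156), Rational(167, 187)), 1444) = Add(Rational(16141, 29172), 1444) = Rational(42140509, 29172)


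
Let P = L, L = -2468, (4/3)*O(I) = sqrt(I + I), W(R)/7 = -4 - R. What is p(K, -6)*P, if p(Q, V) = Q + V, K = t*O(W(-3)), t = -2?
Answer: 14808 + 3702*I*sqrt(14) ≈ 14808.0 + 13852.0*I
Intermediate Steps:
W(R) = -28 - 7*R (W(R) = 7*(-4 - R) = -28 - 7*R)
O(I) = 3*sqrt(2)*sqrt(I)/4 (O(I) = 3*sqrt(I + I)/4 = 3*sqrt(2*I)/4 = 3*(sqrt(2)*sqrt(I))/4 = 3*sqrt(2)*sqrt(I)/4)
K = -3*I*sqrt(14)/2 (K = -3*sqrt(2)*sqrt(-28 - 7*(-3))/2 = -3*sqrt(2)*sqrt(-28 + 21)/2 = -3*sqrt(2)*sqrt(-7)/2 = -3*sqrt(2)*I*sqrt(7)/2 = -3*I*sqrt(14)/2 ≈ -5.6125*I)
P = -2468
p(K, -6)*P = (-3*I*sqrt(14)/2 - 6)*(-2468) = (-6 - 3*I*sqrt(14)/2)*(-2468) = 14808 + 3702*I*sqrt(14)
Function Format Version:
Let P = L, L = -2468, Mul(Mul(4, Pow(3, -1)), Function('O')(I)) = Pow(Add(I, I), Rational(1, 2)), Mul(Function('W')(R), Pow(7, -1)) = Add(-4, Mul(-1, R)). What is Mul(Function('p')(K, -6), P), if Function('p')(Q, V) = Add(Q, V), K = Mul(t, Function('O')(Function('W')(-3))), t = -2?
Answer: Add(14808, Mul(3702, I, Pow(14, Rational(1, 2)))) ≈ Add(14808., Mul(13852., I))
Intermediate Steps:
Function('W')(R) = Add(-28, Mul(-7, R)) (Function('W')(R) = Mul(7, Add(-4, Mul(-1, R))) = Add(-28, Mul(-7, R)))
Function('O')(I) = Mul(Rational(3, 4), Pow(2, Rational(1, 2)), Pow(I, Rational(1, 2))) (Function('O')(I) = Mul(Rational(3, 4), Pow(Add(I, I), Rational(1, 2))) = Mul(Rational(3, 4), Pow(Mul(2, I), Rational(1, 2))) = Mul(Rational(3, 4), Mul(Pow(2, Rational(1, 2)), Pow(I, Rational(1, 2)))) = Mul(Rational(3, 4), Pow(2, Rational(1, 2)), Pow(I, Rational(1, 2))))
K = Mul(Rational(-3, 2), I, Pow(14, Rational(1, 2))) (K = Mul(-2, Mul(Rational(3, 4), Pow(2, Rational(1, 2)), Pow(Add(-28, Mul(-7, -3)), Rational(1, 2)))) = Mul(-2, Mul(Rational(3, 4), Pow(2, Rational(1, 2)), Pow(Add(-28, 21), Rational(1, 2)))) = Mul(-2, Mul(Rational(3, 4), Pow(2, Rational(1, 2)), Pow(-7, Rational(1, 2)))) = Mul(-2, Mul(Rational(3, 4), Pow(2, Rational(1, 2)), Mul(I, Pow(7, Rational(1, 2))))) = Mul(-2, Mul(Rational(3, 4), I, Pow(14, Rational(1, 2)))) = Mul(Rational(-3, 2), I, Pow(14, Rational(1, 2))) ≈ Mul(-5.6125, I))
P = -2468
Mul(Function('p')(K, -6), P) = Mul(Add(Mul(Rational(-3, 2), I, Pow(14, Rational(1, 2))), -6), -2468) = Mul(Add(-6, Mul(Rational(-3, 2), I, Pow(14, Rational(1, 2)))), -2468) = Add(14808, Mul(3702, I, Pow(14, Rational(1, 2))))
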